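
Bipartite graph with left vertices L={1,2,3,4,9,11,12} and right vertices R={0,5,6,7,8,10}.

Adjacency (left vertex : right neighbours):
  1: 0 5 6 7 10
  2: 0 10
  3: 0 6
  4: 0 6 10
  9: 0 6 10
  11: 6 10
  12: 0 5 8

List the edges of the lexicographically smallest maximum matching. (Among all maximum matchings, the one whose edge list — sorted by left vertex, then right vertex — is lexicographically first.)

|M| = 5 (so the lex-smallest maximum matching has 5 edges)
process left vertices in ascending order; for each, take the smallest-labelled available neighbour that still permits 5 edges overall, or leave it unmatched if none does
lex-smallest matching: {1-5, 2-0, 3-6, 4-10, 12-8}

Lex-smallest maximum matching: {(1,5), (2,0), (3,6), (4,10), (12,8)}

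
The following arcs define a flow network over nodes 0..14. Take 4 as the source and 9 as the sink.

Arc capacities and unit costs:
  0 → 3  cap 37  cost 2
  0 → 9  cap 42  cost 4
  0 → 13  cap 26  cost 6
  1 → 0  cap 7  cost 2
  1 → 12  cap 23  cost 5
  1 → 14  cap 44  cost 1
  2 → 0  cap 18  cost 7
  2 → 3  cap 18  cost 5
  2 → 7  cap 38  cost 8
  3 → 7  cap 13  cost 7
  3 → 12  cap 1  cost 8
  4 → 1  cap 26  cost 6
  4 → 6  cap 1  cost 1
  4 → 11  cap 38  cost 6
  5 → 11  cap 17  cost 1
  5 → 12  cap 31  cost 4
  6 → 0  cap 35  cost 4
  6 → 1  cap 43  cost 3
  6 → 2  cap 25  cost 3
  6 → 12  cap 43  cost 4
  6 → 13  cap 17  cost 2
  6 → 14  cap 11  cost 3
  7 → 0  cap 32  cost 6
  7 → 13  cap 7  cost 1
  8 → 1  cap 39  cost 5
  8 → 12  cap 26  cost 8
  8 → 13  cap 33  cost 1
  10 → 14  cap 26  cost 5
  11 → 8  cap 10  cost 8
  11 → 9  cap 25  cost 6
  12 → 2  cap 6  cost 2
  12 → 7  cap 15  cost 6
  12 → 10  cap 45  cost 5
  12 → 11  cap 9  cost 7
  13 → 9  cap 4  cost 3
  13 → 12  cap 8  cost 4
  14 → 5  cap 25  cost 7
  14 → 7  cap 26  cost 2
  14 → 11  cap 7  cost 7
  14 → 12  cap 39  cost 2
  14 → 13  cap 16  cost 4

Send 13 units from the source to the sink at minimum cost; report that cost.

shortest-cost path #1: 4→6→13→9 push 1 @ unit cost 6 (adds 6)
shortest-cost path #2: 4→11→9 push 12 @ unit cost 12 (adds 144)
total cost = 150

Minimum cost for 13 units: 150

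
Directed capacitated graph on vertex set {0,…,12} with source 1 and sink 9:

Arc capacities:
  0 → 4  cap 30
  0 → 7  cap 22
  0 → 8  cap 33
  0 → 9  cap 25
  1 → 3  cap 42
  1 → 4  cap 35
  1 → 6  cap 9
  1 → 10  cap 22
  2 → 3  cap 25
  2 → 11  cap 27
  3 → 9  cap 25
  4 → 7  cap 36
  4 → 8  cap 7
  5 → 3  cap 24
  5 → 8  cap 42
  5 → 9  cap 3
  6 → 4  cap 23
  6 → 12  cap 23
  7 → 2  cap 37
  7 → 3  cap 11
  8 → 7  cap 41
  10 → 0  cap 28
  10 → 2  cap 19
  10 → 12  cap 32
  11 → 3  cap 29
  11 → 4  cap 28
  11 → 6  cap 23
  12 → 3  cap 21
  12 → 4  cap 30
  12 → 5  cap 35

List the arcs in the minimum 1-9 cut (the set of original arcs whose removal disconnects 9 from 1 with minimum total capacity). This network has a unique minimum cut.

Min-cut arcs: {(1,10), (3,9), (5,9)} (total capacity 50)

augment #1: 1→3→9 push 25
augment #2: 1→10→0→9 push 22
augment #3: 1→6→12→5→9 push 3
max flow = 50; residual-reachable set from 1 gives S-side
cut edges (S→T): {(1,10), (3,9), (5,9)} total cap 50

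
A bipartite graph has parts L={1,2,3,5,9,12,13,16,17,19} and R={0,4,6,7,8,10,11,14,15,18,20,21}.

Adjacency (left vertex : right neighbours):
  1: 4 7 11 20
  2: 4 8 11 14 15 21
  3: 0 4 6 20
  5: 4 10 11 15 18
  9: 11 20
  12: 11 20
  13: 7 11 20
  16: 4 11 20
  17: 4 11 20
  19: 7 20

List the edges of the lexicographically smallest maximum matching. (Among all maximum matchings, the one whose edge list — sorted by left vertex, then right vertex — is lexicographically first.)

Lex-smallest maximum matching: {(1,4), (2,8), (3,0), (5,10), (9,11), (12,20), (13,7)}

|M| = 7 (so the lex-smallest maximum matching has 7 edges)
process left vertices in ascending order; for each, take the smallest-labelled available neighbour that still permits 7 edges overall, or leave it unmatched if none does
lex-smallest matching: {1-4, 2-8, 3-0, 5-10, 9-11, 12-20, 13-7}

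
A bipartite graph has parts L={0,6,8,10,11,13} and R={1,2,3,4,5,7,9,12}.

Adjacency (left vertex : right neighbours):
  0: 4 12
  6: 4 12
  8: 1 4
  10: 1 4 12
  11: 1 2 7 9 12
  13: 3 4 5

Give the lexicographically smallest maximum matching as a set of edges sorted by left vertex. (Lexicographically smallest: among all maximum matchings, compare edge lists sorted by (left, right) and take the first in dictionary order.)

Lex-smallest maximum matching: {(0,4), (6,12), (8,1), (11,2), (13,3)}

|M| = 5 (so the lex-smallest maximum matching has 5 edges)
process left vertices in ascending order; for each, take the smallest-labelled available neighbour that still permits 5 edges overall, or leave it unmatched if none does
lex-smallest matching: {0-4, 6-12, 8-1, 11-2, 13-3}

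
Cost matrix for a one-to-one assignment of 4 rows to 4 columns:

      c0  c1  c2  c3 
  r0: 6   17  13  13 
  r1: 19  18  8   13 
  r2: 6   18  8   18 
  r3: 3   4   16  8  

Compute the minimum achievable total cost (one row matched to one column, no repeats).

Minimum assignment cost: 31

one of 2 optimal assignments: row0→col0 (cost 6), row1→col3 (cost 13), row2→col2 (cost 8), row3→col1 (cost 4)
total = 6 + 13 + 8 + 4 = 31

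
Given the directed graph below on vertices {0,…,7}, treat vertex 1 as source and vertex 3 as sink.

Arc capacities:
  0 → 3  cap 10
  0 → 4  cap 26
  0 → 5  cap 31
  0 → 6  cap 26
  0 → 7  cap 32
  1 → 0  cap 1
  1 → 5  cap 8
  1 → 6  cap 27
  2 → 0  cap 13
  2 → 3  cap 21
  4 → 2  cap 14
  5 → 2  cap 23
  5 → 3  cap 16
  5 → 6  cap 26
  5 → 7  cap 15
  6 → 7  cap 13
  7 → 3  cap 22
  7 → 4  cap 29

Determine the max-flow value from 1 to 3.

Maximum flow value: 22

augment #1: 1→0→3 bottleneck 1, total now 1
augment #2: 1→5→3 bottleneck 8, total now 9
augment #3: 1→6→7→3 bottleneck 13, total now 22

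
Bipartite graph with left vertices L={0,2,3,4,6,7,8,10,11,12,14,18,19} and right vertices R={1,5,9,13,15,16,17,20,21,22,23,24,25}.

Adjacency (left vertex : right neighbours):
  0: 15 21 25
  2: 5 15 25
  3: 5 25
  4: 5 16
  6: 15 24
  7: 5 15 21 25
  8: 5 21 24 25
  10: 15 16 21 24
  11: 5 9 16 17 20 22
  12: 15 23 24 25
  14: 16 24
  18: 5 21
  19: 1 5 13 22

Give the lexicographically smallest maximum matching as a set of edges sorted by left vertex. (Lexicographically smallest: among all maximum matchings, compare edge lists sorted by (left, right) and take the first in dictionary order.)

|M| = 9 (so the lex-smallest maximum matching has 9 edges)
process left vertices in ascending order; for each, take the smallest-labelled available neighbour that still permits 9 edges overall, or leave it unmatched if none does
lex-smallest matching: {0-15, 2-5, 3-25, 4-16, 6-24, 7-21, 11-9, 12-23, 19-1}

Lex-smallest maximum matching: {(0,15), (2,5), (3,25), (4,16), (6,24), (7,21), (11,9), (12,23), (19,1)}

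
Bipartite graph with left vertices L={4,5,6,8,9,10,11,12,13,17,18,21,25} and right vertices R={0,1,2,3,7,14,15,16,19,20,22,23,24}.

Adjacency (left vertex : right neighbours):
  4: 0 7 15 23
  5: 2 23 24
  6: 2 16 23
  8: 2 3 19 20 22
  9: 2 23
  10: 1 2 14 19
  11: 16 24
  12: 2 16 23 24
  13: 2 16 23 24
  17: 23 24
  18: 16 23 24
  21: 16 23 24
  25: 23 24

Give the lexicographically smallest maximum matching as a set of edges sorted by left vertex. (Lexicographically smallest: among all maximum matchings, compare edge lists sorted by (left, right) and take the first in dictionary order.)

Lex-smallest maximum matching: {(4,0), (5,2), (6,16), (8,3), (9,23), (10,1), (11,24)}

|M| = 7 (so the lex-smallest maximum matching has 7 edges)
process left vertices in ascending order; for each, take the smallest-labelled available neighbour that still permits 7 edges overall, or leave it unmatched if none does
lex-smallest matching: {4-0, 5-2, 6-16, 8-3, 9-23, 10-1, 11-24}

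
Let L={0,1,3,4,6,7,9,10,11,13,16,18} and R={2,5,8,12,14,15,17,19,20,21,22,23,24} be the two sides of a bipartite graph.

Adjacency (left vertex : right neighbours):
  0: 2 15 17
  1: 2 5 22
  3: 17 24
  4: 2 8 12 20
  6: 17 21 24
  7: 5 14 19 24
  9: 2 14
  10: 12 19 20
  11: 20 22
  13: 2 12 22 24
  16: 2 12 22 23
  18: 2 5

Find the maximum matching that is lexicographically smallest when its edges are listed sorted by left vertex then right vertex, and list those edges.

|M| = 12 (so the lex-smallest maximum matching has 12 edges)
process left vertices in ascending order; for each, take the smallest-labelled available neighbour that still permits 12 edges overall, or leave it unmatched if none does
lex-smallest matching: {0-2, 1-22, 3-17, 4-8, 6-21, 7-19, 9-14, 10-12, 11-20, 13-24, 16-23, 18-5}

Lex-smallest maximum matching: {(0,2), (1,22), (3,17), (4,8), (6,21), (7,19), (9,14), (10,12), (11,20), (13,24), (16,23), (18,5)}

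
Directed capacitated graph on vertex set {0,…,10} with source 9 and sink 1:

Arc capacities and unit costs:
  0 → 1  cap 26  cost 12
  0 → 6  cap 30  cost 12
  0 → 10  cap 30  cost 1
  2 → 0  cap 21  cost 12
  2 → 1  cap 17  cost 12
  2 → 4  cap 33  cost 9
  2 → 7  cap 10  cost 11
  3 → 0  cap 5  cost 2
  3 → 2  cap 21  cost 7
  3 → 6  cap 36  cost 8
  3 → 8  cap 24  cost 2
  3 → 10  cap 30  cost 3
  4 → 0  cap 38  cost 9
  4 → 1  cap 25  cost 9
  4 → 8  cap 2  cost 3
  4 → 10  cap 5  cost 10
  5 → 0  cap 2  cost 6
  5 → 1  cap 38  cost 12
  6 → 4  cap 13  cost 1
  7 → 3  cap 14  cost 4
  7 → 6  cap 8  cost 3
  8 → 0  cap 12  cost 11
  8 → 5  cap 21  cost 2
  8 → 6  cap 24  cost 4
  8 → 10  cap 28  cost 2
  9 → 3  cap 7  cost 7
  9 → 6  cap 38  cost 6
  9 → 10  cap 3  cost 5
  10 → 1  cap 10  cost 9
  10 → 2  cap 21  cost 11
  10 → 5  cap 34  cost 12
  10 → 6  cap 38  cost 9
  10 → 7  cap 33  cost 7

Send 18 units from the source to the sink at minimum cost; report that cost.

shortest-cost path #1: 9→10→1 push 3 @ unit cost 14 (adds 42)
shortest-cost path #2: 9→6→4→1 push 13 @ unit cost 16 (adds 208)
shortest-cost path #3: 9→3→10→1 push 2 @ unit cost 19 (adds 38)
total cost = 288

Minimum cost for 18 units: 288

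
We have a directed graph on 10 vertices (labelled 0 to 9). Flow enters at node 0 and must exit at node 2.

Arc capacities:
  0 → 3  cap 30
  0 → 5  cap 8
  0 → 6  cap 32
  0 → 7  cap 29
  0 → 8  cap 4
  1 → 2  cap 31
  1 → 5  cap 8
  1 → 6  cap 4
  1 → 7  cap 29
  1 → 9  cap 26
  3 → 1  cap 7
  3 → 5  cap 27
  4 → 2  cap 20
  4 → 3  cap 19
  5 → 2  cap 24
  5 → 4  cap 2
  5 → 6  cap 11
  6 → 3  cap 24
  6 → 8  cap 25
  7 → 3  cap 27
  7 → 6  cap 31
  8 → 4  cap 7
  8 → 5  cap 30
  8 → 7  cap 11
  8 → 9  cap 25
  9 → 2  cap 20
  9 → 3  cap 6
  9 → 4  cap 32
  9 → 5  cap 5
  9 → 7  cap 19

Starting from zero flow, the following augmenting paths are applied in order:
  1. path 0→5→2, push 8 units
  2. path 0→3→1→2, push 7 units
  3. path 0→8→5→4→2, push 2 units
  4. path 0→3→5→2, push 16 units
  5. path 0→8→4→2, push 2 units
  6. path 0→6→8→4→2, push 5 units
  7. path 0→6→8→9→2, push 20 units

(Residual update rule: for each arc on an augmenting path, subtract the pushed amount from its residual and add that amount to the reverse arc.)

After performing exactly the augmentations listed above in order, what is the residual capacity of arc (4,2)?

after path 1 (0→5→2, push 8): res(4,2)=20
after path 2 (0→3→1→2, push 7): res(4,2)=20
after path 3 (0→8→5→4→2, push 2): res(4,2)=18
after path 4 (0→3→5→2, push 16): res(4,2)=18
after path 5 (0→8→4→2, push 2): res(4,2)=16
after path 6 (0→6→8→4→2, push 5): res(4,2)=11
after path 7 (0→6→8→9→2, push 20): res(4,2)=11

Residual capacity of (4,2): 11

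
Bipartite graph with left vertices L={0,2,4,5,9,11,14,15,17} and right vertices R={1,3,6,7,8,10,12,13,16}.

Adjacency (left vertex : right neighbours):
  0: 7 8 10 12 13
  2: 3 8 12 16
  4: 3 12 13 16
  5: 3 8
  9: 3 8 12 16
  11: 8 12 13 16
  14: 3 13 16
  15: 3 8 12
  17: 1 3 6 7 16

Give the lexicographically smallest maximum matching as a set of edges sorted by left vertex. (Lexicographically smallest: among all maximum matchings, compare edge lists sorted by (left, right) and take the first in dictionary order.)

Lex-smallest maximum matching: {(0,7), (2,3), (4,12), (5,8), (9,16), (11,13), (17,1)}

|M| = 7 (so the lex-smallest maximum matching has 7 edges)
process left vertices in ascending order; for each, take the smallest-labelled available neighbour that still permits 7 edges overall, or leave it unmatched if none does
lex-smallest matching: {0-7, 2-3, 4-12, 5-8, 9-16, 11-13, 17-1}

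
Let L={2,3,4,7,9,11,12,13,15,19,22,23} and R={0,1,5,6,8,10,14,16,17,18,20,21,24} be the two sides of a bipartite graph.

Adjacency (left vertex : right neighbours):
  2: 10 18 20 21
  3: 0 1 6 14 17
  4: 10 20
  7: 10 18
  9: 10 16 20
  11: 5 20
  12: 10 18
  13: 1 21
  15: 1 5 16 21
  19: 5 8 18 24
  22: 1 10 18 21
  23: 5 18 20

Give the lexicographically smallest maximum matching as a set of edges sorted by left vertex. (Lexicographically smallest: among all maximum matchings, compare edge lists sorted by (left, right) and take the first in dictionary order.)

Lex-smallest maximum matching: {(2,10), (3,0), (4,20), (7,18), (9,16), (11,5), (13,1), (15,21), (19,8)}

|M| = 9 (so the lex-smallest maximum matching has 9 edges)
process left vertices in ascending order; for each, take the smallest-labelled available neighbour that still permits 9 edges overall, or leave it unmatched if none does
lex-smallest matching: {2-10, 3-0, 4-20, 7-18, 9-16, 11-5, 13-1, 15-21, 19-8}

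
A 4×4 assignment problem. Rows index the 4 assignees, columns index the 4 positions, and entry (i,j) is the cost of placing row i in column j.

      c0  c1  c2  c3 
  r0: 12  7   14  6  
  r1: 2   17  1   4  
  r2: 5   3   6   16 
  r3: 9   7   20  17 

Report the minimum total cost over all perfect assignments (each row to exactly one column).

one of 2 optimal assignments: row0→col3 (cost 6), row1→col2 (cost 1), row2→col0 (cost 5), row3→col1 (cost 7)
total = 6 + 1 + 5 + 7 = 19

Minimum assignment cost: 19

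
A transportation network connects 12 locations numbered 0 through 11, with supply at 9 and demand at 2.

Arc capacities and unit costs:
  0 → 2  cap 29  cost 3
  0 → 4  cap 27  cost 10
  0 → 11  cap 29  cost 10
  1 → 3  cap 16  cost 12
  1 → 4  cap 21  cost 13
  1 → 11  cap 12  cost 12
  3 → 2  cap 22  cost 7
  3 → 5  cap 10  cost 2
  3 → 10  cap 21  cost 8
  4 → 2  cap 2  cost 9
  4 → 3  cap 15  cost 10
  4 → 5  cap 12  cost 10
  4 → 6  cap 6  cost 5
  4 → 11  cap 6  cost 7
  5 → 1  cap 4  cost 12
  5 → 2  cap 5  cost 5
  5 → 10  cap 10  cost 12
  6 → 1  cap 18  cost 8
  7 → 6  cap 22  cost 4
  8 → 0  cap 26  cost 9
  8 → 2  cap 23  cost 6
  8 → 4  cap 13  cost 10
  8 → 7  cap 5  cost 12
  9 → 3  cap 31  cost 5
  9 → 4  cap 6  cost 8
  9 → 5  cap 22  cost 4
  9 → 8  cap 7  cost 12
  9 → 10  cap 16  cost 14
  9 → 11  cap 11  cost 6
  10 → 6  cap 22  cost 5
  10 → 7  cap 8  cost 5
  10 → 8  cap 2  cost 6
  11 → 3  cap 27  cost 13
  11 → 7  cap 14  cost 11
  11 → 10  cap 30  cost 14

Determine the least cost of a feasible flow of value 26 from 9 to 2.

shortest-cost path #1: 9→5→2 push 5 @ unit cost 9 (adds 45)
shortest-cost path #2: 9→3→2 push 21 @ unit cost 12 (adds 252)
total cost = 297

Minimum cost for 26 units: 297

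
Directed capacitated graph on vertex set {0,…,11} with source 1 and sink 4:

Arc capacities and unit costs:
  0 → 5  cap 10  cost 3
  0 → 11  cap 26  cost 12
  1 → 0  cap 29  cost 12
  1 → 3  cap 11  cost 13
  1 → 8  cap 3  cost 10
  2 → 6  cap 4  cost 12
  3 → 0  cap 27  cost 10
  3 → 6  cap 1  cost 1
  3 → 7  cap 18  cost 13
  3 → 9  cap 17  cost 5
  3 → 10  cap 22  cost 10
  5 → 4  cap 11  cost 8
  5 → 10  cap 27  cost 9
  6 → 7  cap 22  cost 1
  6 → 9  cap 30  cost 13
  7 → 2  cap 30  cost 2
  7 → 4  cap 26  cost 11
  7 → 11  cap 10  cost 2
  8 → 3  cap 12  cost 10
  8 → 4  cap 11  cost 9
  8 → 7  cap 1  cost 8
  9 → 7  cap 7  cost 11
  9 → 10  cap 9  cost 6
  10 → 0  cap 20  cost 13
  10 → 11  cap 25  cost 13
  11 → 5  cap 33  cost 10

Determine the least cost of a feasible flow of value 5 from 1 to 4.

shortest-cost path #1: 1→8→4 push 3 @ unit cost 19 (adds 57)
shortest-cost path #2: 1→0→5→4 push 2 @ unit cost 23 (adds 46)
total cost = 103

Minimum cost for 5 units: 103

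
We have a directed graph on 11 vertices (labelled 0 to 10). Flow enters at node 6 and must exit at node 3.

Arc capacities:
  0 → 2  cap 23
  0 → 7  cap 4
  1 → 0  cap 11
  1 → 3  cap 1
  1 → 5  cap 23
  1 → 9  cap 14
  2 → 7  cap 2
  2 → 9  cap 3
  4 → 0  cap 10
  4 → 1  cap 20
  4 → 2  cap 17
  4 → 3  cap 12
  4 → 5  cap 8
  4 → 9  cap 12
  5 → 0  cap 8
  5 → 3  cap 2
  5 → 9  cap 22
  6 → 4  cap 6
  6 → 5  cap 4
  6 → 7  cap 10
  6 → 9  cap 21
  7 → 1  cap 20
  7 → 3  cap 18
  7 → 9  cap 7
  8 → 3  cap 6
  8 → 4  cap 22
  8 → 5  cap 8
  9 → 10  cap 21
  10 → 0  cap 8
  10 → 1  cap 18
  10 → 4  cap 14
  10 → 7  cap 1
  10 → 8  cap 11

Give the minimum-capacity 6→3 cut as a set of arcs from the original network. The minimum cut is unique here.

augment #1: 6→4→3 push 6
augment #2: 6→5→3 push 2
augment #3: 6→7→3 push 10
augment #4: 6→5→0→7→3 push 2
augment #5: 6→9→10→1→3 push 1
augment #6: 6→9→10→4→3 push 6
augment #7: 6→9→10→7→3 push 1
augment #8: 6→9→10→8→3 push 6
augment #9: 6→9→10→0→7→3 push 2
augment #10: 6→9→10→0→2→7→3 push 2
max flow = 38; residual-reachable set from 6 gives S-side
cut edges (S→T): {(0,7), (1,3), (2,7), (4,3), (5,3), (6,7), (8,3), (10,7)} total cap 38

Min-cut arcs: {(0,7), (1,3), (2,7), (4,3), (5,3), (6,7), (8,3), (10,7)} (total capacity 38)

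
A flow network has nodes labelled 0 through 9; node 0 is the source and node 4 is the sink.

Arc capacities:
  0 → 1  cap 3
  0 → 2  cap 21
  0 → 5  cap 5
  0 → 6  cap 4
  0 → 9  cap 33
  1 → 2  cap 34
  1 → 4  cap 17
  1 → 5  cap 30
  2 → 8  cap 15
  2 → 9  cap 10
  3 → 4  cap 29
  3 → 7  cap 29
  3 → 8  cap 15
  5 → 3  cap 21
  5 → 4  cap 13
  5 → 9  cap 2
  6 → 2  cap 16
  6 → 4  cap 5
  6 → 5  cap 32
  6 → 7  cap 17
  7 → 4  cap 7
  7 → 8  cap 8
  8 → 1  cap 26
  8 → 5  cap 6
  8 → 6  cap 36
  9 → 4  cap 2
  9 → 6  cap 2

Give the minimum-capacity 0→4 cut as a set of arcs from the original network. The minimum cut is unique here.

Min-cut arcs: {(0,1), (0,5), (0,6), (2,8), (9,4), (9,6)} (total capacity 31)

augment #1: 0→1→4 push 3
augment #2: 0→5→4 push 5
augment #3: 0→6→4 push 4
augment #4: 0→9→4 push 2
augment #5: 0→9→6→4 push 1
augment #6: 0→2→8→1→4 push 14
augment #7: 0→2→8→5→4 push 1
augment #8: 0→9→6→5→4 push 1
max flow = 31; residual-reachable set from 0 gives S-side
cut edges (S→T): {(0,1), (0,5), (0,6), (2,8), (9,4), (9,6)} total cap 31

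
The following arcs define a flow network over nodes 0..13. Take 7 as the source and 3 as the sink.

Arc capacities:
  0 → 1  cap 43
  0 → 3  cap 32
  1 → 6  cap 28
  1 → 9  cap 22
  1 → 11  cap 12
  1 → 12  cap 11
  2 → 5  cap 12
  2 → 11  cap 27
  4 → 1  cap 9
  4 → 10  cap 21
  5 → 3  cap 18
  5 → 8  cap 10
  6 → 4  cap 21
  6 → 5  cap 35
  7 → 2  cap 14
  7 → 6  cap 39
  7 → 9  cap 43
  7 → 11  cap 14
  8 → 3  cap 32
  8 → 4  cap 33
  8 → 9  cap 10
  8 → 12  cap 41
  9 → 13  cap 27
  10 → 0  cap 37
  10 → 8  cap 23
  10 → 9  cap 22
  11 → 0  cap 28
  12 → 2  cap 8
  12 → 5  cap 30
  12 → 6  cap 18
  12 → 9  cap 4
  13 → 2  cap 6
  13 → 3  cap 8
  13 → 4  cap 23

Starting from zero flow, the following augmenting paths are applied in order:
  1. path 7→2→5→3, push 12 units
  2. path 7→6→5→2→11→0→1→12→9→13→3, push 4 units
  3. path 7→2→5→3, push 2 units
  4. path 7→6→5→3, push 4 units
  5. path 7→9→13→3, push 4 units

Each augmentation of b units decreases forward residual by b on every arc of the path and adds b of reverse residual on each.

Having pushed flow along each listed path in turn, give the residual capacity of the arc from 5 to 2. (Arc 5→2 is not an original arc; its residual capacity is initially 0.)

Residual capacity of (5,2): 10

after path 1 (7→2→5→3, push 12): res(5,2)=12
after path 2 (7→6→5→2→11→0→1→12→9→13→3, push 4): res(5,2)=8
after path 3 (7→2→5→3, push 2): res(5,2)=10
after path 4 (7→6→5→3, push 4): res(5,2)=10
after path 5 (7→9→13→3, push 4): res(5,2)=10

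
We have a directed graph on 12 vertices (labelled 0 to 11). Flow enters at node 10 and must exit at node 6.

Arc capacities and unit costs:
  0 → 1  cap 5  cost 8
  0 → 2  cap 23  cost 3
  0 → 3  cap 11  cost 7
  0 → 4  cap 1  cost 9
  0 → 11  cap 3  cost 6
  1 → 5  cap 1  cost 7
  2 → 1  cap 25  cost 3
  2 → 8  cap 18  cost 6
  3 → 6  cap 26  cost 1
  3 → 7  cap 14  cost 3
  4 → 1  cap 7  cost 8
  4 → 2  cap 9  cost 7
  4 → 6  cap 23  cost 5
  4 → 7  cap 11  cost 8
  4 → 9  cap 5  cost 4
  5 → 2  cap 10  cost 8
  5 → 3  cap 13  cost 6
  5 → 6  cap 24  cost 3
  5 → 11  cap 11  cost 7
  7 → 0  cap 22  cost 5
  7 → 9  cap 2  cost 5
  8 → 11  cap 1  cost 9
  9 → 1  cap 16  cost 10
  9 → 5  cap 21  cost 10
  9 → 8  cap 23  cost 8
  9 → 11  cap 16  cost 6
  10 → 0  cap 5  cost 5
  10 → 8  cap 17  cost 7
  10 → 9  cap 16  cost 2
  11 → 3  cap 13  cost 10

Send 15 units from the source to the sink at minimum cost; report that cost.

shortest-cost path #1: 10→0→3→6 push 5 @ unit cost 13 (adds 65)
shortest-cost path #2: 10→9→5→6 push 10 @ unit cost 15 (adds 150)
total cost = 215

Minimum cost for 15 units: 215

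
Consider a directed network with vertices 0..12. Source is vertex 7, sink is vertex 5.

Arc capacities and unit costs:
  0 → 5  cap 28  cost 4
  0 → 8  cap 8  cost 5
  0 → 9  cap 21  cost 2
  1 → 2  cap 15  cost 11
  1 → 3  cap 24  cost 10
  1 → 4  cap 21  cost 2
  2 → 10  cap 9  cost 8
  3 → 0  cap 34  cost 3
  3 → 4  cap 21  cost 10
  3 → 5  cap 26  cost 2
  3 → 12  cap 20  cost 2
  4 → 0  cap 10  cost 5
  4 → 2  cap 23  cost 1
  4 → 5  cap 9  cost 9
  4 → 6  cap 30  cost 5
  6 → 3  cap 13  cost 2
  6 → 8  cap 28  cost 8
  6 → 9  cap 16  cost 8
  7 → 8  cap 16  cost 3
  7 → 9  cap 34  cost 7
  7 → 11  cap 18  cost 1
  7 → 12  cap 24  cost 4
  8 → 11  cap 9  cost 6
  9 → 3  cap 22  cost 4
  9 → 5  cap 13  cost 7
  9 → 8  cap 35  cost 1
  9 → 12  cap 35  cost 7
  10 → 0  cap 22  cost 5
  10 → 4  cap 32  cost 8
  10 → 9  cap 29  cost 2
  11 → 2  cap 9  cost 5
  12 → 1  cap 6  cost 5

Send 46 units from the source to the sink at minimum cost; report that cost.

Minimum cost for 46 units: 712

shortest-cost path #1: 7→9→3→5 push 22 @ unit cost 13 (adds 286)
shortest-cost path #2: 7→9→5 push 12 @ unit cost 14 (adds 168)
shortest-cost path #3: 7→12→1→4→5 push 6 @ unit cost 20 (adds 120)
shortest-cost path #4: 7→11→2→10→0→5 push 6 @ unit cost 23 (adds 138)
total cost = 712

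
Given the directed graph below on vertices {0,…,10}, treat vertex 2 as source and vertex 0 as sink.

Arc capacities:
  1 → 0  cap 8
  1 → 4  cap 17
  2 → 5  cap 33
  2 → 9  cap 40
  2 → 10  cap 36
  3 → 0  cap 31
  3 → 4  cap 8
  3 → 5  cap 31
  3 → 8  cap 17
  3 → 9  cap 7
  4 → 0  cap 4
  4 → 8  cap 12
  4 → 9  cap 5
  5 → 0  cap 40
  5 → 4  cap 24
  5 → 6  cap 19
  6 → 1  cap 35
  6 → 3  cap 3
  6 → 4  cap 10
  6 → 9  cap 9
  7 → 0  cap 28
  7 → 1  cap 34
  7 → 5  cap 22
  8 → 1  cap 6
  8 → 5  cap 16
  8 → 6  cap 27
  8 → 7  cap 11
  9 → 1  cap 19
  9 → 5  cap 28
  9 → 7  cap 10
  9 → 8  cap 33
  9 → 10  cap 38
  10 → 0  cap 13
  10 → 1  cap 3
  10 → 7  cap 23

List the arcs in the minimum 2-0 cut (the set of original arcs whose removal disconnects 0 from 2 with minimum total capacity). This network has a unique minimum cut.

Min-cut arcs: {(1,0), (4,0), (5,0), (6,3), (7,0), (10,0)} (total capacity 96)

augment #1: 2→5→0 push 33
augment #2: 2→10→0 push 13
augment #3: 2→9→1→0 push 8
augment #4: 2→9→5→0 push 7
augment #5: 2→9→7→0 push 10
augment #6: 2→10→7→0 push 18
augment #7: 2→9→1→4→0 push 4
augment #8: 2→9→5→6→3→0 push 3
max flow = 96; residual-reachable set from 2 gives S-side
cut edges (S→T): {(1,0), (4,0), (5,0), (6,3), (7,0), (10,0)} total cap 96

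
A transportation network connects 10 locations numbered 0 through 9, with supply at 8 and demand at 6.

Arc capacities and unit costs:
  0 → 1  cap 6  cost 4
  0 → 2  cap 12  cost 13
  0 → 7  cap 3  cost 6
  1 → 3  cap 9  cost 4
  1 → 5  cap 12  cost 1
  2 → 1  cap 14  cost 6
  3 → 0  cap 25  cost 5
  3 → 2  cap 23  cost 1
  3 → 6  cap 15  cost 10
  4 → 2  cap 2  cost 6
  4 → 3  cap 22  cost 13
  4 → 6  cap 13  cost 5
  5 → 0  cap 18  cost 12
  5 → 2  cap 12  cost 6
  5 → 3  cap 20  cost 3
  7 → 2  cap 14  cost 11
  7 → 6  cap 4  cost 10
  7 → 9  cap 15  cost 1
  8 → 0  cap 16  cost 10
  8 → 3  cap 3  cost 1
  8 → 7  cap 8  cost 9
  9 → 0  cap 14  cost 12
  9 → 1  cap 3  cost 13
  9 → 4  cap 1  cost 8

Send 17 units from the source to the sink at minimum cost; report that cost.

shortest-cost path #1: 8→3→6 push 3 @ unit cost 11 (adds 33)
shortest-cost path #2: 8→7→6 push 4 @ unit cost 19 (adds 76)
shortest-cost path #3: 8→7→9→4→6 push 1 @ unit cost 23 (adds 23)
shortest-cost path #4: 8→0→1→3→6 push 6 @ unit cost 28 (adds 168)
shortest-cost path #5: 8→7→9→1→3→6 push 3 @ unit cost 37 (adds 111)
total cost = 411

Minimum cost for 17 units: 411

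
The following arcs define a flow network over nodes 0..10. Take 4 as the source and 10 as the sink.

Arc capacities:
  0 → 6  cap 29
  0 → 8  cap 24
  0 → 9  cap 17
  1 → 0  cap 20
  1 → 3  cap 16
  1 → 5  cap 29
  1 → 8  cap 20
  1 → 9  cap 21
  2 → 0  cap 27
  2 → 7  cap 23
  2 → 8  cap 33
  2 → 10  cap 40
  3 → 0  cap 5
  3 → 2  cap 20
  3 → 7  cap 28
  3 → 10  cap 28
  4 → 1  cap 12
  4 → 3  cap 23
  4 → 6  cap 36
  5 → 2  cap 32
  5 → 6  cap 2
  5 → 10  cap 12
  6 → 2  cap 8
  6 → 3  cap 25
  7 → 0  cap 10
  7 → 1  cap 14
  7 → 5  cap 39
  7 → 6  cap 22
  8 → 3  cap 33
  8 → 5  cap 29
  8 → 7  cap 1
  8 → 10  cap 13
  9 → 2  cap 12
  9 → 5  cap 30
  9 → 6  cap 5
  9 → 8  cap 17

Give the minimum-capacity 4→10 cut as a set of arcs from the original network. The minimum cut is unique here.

Min-cut arcs: {(4,1), (4,3), (6,2), (6,3)} (total capacity 68)

augment #1: 4→3→10 push 23
augment #2: 4→1→3→10 push 5
augment #3: 4→1→5→10 push 7
augment #4: 4→6→2→10 push 8
augment #5: 4→6→3→2→10 push 20
augment #6: 4→6→3→0→8→10 push 5
max flow = 68; residual-reachable set from 4 gives S-side
cut edges (S→T): {(4,1), (4,3), (6,2), (6,3)} total cap 68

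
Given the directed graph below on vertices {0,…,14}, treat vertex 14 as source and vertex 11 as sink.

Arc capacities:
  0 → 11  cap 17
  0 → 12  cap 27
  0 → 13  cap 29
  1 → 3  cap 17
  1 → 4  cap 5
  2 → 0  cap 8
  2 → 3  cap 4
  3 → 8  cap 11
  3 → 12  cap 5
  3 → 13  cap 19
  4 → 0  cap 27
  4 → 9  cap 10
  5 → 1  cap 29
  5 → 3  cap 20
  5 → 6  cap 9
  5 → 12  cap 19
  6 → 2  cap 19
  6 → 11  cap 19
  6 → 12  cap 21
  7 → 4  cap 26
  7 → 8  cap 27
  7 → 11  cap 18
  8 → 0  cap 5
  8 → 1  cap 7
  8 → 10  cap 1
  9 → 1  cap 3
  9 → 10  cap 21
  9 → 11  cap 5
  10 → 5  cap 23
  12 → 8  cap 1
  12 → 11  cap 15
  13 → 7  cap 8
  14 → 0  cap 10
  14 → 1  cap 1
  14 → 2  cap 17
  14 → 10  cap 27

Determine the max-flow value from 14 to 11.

augment #1: 14→0→11 bottleneck 10, total now 10
augment #2: 14→2→0→11 bottleneck 7, total now 17
augment #3: 14→1→3→12→11 bottleneck 1, total now 18
augment #4: 14→2→0→12→11 bottleneck 1, total now 19
augment #5: 14→2→3→12→11 bottleneck 4, total now 23
augment #6: 14→10→5→6→11 bottleneck 9, total now 32
augment #7: 14→10→5→12→11 bottleneck 9, total now 41
augment #8: 14→10→5→1→4→9→11 bottleneck 5, total now 46

Maximum flow value: 46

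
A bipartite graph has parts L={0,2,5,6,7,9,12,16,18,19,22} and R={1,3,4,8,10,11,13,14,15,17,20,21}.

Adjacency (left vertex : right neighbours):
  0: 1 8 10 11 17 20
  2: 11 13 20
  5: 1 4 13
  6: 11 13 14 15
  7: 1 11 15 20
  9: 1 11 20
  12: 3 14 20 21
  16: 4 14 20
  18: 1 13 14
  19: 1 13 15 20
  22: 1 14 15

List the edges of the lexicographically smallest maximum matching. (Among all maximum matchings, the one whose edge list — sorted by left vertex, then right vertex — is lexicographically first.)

Lex-smallest maximum matching: {(0,8), (2,11), (5,1), (6,13), (7,15), (9,20), (12,3), (16,4), (18,14)}

|M| = 9 (so the lex-smallest maximum matching has 9 edges)
process left vertices in ascending order; for each, take the smallest-labelled available neighbour that still permits 9 edges overall, or leave it unmatched if none does
lex-smallest matching: {0-8, 2-11, 5-1, 6-13, 7-15, 9-20, 12-3, 16-4, 18-14}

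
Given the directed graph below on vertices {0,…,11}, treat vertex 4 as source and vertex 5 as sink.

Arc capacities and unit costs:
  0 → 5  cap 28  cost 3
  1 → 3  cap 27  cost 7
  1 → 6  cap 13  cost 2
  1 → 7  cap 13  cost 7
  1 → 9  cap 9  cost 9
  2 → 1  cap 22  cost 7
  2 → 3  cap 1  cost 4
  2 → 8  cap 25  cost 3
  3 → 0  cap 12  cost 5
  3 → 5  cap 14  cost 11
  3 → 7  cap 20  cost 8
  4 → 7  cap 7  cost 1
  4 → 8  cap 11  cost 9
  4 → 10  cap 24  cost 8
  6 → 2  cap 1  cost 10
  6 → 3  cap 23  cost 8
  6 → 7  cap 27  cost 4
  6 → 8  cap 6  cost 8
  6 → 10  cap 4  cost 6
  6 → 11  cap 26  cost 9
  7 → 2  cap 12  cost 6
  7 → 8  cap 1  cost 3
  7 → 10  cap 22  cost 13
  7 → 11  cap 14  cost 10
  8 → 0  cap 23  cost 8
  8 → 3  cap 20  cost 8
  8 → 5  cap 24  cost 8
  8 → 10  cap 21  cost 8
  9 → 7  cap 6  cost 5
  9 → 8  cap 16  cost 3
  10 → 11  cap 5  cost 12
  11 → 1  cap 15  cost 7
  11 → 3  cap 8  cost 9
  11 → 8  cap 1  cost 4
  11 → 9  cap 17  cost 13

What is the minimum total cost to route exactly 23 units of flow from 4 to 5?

shortest-cost path #1: 4→7→8→5 push 1 @ unit cost 12 (adds 12)
shortest-cost path #2: 4→8→5 push 11 @ unit cost 17 (adds 187)
shortest-cost path #3: 4→7→2→8→5 push 6 @ unit cost 18 (adds 108)
shortest-cost path #4: 4→10→11→8→5 push 1 @ unit cost 32 (adds 32)
shortest-cost path #5: 4→10→11→3→0→5 push 4 @ unit cost 37 (adds 148)
total cost = 487

Minimum cost for 23 units: 487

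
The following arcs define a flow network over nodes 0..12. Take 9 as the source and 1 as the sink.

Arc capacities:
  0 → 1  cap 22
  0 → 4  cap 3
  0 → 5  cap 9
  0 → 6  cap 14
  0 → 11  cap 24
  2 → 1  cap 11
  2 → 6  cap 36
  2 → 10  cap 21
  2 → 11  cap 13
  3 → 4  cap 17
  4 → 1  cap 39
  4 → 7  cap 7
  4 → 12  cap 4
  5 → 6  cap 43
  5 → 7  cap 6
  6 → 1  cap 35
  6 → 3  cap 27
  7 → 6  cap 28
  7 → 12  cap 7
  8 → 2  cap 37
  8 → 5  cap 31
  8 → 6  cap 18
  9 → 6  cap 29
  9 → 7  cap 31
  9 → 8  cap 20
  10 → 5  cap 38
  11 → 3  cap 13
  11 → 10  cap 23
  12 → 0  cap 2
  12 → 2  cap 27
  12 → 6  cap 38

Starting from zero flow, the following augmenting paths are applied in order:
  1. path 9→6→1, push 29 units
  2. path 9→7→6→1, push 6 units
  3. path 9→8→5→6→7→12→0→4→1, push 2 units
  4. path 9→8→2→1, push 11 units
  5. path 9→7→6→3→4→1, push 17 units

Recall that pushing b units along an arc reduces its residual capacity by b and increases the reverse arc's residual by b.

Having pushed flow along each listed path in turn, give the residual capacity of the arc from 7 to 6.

after path 1 (9→6→1, push 29): res(7,6)=28
after path 2 (9→7→6→1, push 6): res(7,6)=22
after path 3 (9→8→5→6→7→12→0→4→1, push 2): res(7,6)=24
after path 4 (9→8→2→1, push 11): res(7,6)=24
after path 5 (9→7→6→3→4→1, push 17): res(7,6)=7

Residual capacity of (7,6): 7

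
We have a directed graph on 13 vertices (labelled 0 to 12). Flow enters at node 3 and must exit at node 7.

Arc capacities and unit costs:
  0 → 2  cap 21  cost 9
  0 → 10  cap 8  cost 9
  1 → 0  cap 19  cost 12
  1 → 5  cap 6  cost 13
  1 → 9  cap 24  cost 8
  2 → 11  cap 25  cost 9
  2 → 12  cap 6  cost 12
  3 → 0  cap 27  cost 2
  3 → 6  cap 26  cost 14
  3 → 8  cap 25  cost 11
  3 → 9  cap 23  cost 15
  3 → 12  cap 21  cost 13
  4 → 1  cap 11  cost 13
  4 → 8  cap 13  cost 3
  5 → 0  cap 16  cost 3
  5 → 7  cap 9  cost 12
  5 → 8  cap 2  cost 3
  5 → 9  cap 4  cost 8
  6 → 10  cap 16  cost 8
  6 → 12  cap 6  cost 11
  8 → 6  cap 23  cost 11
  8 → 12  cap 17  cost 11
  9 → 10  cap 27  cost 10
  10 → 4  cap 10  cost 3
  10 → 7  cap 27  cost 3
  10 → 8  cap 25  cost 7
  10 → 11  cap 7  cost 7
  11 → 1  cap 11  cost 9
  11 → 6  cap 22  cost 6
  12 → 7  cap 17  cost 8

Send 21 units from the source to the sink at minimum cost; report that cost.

Minimum cost for 21 units: 385

shortest-cost path #1: 3→0→10→7 push 8 @ unit cost 14 (adds 112)
shortest-cost path #2: 3→12→7 push 13 @ unit cost 21 (adds 273)
total cost = 385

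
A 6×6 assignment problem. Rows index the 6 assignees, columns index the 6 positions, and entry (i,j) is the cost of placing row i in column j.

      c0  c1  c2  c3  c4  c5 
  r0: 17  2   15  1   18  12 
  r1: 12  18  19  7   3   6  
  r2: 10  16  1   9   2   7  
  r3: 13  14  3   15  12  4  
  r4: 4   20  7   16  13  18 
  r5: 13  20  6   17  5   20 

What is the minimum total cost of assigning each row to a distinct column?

optimal assignment: row0→col1 (cost 2), row1→col3 (cost 7), row2→col2 (cost 1), row3→col5 (cost 4), row4→col0 (cost 4), row5→col4 (cost 5)
total = 2 + 7 + 1 + 4 + 4 + 5 = 23

Minimum assignment cost: 23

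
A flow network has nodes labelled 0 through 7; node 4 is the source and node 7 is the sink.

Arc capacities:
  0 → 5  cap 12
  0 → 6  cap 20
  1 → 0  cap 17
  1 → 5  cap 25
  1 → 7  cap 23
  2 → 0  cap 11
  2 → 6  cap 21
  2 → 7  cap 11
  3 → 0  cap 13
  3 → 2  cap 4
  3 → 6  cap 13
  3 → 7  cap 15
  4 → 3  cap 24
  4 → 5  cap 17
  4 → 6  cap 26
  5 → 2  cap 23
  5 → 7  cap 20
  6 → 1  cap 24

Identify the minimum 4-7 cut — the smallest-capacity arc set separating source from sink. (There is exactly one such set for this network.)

Min-cut arcs: {(4,3), (4,5), (6,1)} (total capacity 65)

augment #1: 4→3→7 push 15
augment #2: 4→5→7 push 17
augment #3: 4→3→2→7 push 4
augment #4: 4→6→1→7 push 23
augment #5: 4→3→0→5→7 push 3
augment #6: 4→3→0→5→2→7 push 2
augment #7: 4→6→1→5→2→7 push 1
max flow = 65; residual-reachable set from 4 gives S-side
cut edges (S→T): {(4,3), (4,5), (6,1)} total cap 65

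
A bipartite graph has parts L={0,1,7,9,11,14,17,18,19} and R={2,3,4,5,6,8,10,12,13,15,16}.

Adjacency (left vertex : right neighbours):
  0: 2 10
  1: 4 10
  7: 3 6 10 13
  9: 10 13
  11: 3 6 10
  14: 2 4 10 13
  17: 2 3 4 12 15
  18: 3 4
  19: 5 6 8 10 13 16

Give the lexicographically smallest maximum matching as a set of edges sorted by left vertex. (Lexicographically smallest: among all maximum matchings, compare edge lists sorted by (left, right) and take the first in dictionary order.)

|M| = 8 (so the lex-smallest maximum matching has 8 edges)
process left vertices in ascending order; for each, take the smallest-labelled available neighbour that still permits 8 edges overall, or leave it unmatched if none does
lex-smallest matching: {0-2, 1-4, 7-3, 9-10, 11-6, 14-13, 17-12, 19-5}

Lex-smallest maximum matching: {(0,2), (1,4), (7,3), (9,10), (11,6), (14,13), (17,12), (19,5)}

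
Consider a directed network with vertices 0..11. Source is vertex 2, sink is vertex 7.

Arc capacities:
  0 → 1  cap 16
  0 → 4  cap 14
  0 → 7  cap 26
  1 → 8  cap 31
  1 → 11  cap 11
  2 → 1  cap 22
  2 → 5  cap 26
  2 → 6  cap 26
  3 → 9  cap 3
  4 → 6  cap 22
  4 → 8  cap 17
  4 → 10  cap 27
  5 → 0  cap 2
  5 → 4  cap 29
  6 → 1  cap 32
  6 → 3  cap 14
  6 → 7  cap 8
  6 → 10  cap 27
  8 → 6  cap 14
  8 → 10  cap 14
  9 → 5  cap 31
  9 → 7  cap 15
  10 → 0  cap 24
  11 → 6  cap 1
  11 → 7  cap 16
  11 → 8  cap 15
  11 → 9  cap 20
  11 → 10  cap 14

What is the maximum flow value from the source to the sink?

Maximum flow value: 48

augment #1: 2→6→7 bottleneck 8, total now 8
augment #2: 2→1→11→7 bottleneck 11, total now 19
augment #3: 2→5→0→7 bottleneck 2, total now 21
augment #4: 2→6→3→9→7 bottleneck 3, total now 24
augment #5: 2→6→10→0→7 bottleneck 15, total now 39
augment #6: 2→1→8→10→0→7 bottleneck 9, total now 48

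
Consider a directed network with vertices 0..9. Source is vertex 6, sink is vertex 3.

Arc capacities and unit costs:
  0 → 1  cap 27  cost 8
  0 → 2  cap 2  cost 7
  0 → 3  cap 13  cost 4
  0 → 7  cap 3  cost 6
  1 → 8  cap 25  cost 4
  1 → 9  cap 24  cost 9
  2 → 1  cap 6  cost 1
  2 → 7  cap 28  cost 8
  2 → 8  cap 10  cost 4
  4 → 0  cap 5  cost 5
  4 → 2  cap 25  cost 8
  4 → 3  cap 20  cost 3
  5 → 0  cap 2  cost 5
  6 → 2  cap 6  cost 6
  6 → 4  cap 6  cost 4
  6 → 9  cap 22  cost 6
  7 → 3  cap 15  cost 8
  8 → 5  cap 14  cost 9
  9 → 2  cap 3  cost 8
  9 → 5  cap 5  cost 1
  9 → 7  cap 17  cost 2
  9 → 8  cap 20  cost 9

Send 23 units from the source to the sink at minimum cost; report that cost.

Minimum cost for 23 units: 314

shortest-cost path #1: 6→4→3 push 6 @ unit cost 7 (adds 42)
shortest-cost path #2: 6→9→7→3 push 15 @ unit cost 16 (adds 240)
shortest-cost path #3: 6→9→5→0→3 push 2 @ unit cost 16 (adds 32)
total cost = 314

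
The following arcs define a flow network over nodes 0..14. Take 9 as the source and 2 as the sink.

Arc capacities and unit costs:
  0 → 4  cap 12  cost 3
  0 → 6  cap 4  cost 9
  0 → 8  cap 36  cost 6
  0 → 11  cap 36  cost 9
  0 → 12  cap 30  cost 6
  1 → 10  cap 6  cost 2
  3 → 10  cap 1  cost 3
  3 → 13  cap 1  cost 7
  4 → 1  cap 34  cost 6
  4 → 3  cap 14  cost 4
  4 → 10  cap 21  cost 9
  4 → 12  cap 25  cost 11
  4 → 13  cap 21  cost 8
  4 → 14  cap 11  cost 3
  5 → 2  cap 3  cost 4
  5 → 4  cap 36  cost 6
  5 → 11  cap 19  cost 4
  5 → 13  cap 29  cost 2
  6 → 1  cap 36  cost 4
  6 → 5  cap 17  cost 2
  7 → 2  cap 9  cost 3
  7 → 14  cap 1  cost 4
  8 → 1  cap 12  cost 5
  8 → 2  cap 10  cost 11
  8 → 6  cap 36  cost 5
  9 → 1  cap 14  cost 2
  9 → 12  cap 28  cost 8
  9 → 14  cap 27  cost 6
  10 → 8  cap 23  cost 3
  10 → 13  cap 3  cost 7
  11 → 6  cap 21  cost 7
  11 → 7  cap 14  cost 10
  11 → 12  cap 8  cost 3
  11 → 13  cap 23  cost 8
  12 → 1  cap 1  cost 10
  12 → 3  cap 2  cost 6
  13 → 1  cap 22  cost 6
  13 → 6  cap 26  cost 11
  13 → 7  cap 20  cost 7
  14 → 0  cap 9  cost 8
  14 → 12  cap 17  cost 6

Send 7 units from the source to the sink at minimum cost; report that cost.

Minimum cost for 7 units: 137

shortest-cost path #1: 9→1→10→8→2 push 6 @ unit cost 18 (adds 108)
shortest-cost path #2: 9→14→0→6→5→2 push 1 @ unit cost 29 (adds 29)
total cost = 137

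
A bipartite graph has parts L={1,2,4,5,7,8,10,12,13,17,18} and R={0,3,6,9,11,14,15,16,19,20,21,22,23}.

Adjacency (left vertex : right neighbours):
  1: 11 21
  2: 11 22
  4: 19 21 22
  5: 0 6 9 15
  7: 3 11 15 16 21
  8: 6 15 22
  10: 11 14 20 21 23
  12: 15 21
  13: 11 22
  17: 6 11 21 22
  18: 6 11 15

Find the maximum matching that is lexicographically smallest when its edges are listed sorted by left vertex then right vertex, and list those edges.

Lex-smallest maximum matching: {(1,11), (2,22), (4,19), (5,0), (7,3), (8,6), (10,14), (12,15), (17,21)}

|M| = 9 (so the lex-smallest maximum matching has 9 edges)
process left vertices in ascending order; for each, take the smallest-labelled available neighbour that still permits 9 edges overall, or leave it unmatched if none does
lex-smallest matching: {1-11, 2-22, 4-19, 5-0, 7-3, 8-6, 10-14, 12-15, 17-21}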